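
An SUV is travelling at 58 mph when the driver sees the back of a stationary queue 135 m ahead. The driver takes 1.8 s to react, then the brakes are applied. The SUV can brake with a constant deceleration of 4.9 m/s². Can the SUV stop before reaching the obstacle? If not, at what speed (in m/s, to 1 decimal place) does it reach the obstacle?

58 mph × 0.44704 = 25.9283 m/s.
Reaction distance = 25.9283 × 1.8 = 46.671 m.
Braking distance = v²/(2a) = 672.277 / 9.800 = 68.600 m.
Total stopping distance = 46.671 + 68.600 = 115.271 m, vs 135 m available — it stops with 135 − 115.271 = 19.729 m to spare.

Yes — it stops about 19.7 m short of the obstacle, so it never reaches it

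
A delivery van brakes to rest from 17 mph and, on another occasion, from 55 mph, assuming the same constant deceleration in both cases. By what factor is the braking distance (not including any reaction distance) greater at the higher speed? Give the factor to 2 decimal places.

Factor ≈ 10.47

Braking distance d = v²/(2a), so with a fixed, d ∝ v².
Factor = (55/17)² = 3.2353² = 10.4672.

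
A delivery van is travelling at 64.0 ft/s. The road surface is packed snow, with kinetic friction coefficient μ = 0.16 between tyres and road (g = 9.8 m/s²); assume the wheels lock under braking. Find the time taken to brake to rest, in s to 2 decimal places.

64 ft/s × 0.3048 = 19.5072 m/s.
a = μg = 0.16 × 9.8 = 1.568 m/s².
Braking time = v/a = 19.5072 / 1.568 = 12.441 s.

Braking time ≈ 12.44 s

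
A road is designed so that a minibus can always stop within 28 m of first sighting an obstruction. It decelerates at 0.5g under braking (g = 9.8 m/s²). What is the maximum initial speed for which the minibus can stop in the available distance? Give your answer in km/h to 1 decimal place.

a = 0.5 × 9.8 = 4.900 m/s².
v²/(2a) = d ⇒ v = √(2 × 4.900 × 28) = √274.40 = 16.5650 m/s.
16.5650 m/s × 3.6 = 59.634 km/h.

Maximum speed ≈ 59.6 km/h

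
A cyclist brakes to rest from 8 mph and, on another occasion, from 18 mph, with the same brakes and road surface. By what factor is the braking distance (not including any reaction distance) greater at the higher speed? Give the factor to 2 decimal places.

Factor ≈ 5.06

Braking distance d = v²/(2a), so with a fixed, d ∝ v².
Factor = (18/8)² = 2.2500² = 5.0625.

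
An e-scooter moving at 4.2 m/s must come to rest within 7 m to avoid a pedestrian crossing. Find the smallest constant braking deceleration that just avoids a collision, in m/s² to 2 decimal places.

Required deceleration ≈ 1.26 m/s²

v² = 2a·d ⇒ a = v²/(2d) = 4.2000² / (2 × 7.000) = 17.640 / 14.000 = 1.2600 m/s².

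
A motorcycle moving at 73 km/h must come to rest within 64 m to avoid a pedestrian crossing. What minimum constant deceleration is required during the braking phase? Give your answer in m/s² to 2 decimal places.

73 km/h ÷ 3.6 = 20.2778 m/s.
v² = 2a·d ⇒ a = v²/(2d) = 20.2778² / (2 × 64.000) = 411.189 / 128.000 = 3.2124 m/s².

Required deceleration ≈ 3.21 m/s²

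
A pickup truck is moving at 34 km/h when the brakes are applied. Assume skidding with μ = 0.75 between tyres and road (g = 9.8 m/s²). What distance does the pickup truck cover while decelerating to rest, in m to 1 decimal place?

Braking distance ≈ 6.1 m

34 km/h ÷ 3.6 = 9.4444 m/s.
a = μg = 0.75 × 9.8 = 7.350 m/s².
Braking distance = v²/(2a) = 9.4444² / (2 × 7.350) = 89.197 / 14.700 = 6.068 m.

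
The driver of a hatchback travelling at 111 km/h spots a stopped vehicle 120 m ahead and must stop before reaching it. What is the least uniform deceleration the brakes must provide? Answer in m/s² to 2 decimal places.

Required deceleration ≈ 3.96 m/s²

111 km/h ÷ 3.6 = 30.8333 m/s.
v² = 2a·d ⇒ a = v²/(2d) = 30.8333² / (2 × 120.000) = 950.692 / 240.000 = 3.9612 m/s².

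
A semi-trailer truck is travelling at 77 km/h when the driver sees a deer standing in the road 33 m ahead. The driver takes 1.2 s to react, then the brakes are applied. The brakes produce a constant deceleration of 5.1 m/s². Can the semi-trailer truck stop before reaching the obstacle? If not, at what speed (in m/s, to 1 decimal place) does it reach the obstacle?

No — it strikes the obstacle at 19.6 m/s

77 km/h ÷ 3.6 = 21.3889 m/s.
Reaction distance = 21.3889 × 1.2 = 25.667 m.
Braking distance needed to stop: v²/(2a) = 457.485 / 10.200 = 44.851 m, so total needed = 25.667 + 44.851 = 70.518 m > 33 m — it cannot stop.
Distance remaining when braking begins: 33 − 25.667 = 7.333 m.
v² = v₀² − 2a·d = 457.485 − 2 × 5.100 × 7.333 = 382.688 m²/s².
v = √382.688 = 19.562 m/s.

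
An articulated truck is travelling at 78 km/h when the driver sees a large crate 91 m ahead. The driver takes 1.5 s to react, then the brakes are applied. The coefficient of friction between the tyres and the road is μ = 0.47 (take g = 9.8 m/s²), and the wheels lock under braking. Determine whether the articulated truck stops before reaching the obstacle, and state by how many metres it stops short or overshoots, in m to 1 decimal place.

Yes — it stops 7.5 m short of the obstacle

78 km/h ÷ 3.6 = 21.6667 m/s.
a = μg = 0.47 × 9.8 = 4.606 m/s².
Reaction distance = 21.6667 × 1.5 = 32.500 m.
Braking distance = v²/(2a) = 469.446 / 9.212 = 50.960 m.
Total stopping distance = 32.500 + 50.960 = 83.460 m, vs 91 m available — it stops with 91 − 83.460 = 7.540 m to spare.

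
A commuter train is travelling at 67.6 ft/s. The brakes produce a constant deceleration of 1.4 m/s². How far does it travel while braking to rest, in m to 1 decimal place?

67.6 ft/s × 0.3048 = 20.6045 m/s.
Braking distance = v²/(2a) = 20.6045² / (2 × 1.400) = 424.545 / 2.800 = 151.623 m.

Braking distance ≈ 151.6 m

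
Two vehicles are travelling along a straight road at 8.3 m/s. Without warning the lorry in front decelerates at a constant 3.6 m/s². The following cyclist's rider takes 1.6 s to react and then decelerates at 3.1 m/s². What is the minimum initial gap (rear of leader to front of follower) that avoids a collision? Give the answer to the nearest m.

Leader travels v²/(2a_L) = 68.890 / 7.200 = 9.568 m before stopping.
Follower covers v·t_r = 8.3000 × 1.6 = 13.280 m while reacting, then v²/(2a_F) = 68.890 / 6.200 = 11.111 m while braking, for a total of 13.280 + 11.111 = 24.391 m.
Since a_F ≤ a_L and the follower starts braking later, the follower is never slower than the leader, so the closest approach is when both have stopped.
Minimum gap = 24.391 − 9.568 = 14.823 m.

Minimum gap ≈ 15 m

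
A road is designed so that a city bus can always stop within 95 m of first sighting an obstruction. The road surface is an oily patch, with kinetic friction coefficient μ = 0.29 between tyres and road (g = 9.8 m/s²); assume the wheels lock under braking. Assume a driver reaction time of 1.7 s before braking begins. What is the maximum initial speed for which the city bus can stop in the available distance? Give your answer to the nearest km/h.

Maximum speed ≈ 68 km/h

a = μg = 0.29 × 9.8 = 2.842 m/s².
Stopping distance: v·t_r + v²/(2a) = 95 with t_r = 1.7 s and a = 2.842 m/s².
So v² + 9.663 v − 539.98 = 0.
Positive root: v = −a·t_r + √((a·t_r)² + 2a·d) = −4.831 + √(23.339 + 539.98) = 18.9033 m/s.
18.9033 m/s × 3.6 = 68.052 km/h.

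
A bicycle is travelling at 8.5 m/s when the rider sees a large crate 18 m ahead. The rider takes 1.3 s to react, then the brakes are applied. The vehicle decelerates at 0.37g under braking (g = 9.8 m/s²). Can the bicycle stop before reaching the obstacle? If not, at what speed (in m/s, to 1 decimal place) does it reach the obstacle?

No — it strikes the obstacle at 4.7 m/s

a = 0.37 × 9.8 = 3.626 m/s².
Reaction distance = 8.5000 × 1.3 = 11.050 m.
Braking distance needed to stop: v²/(2a) = 72.250 / 7.252 = 9.963 m, so total needed = 11.050 + 9.963 = 21.013 m > 18 m — it cannot stop.
Distance remaining when braking begins: 18 − 11.050 = 6.950 m.
v² = v₀² − 2a·d = 72.250 − 2 × 3.626 × 6.950 = 21.849 m²/s².
v = √21.849 = 4.674 m/s.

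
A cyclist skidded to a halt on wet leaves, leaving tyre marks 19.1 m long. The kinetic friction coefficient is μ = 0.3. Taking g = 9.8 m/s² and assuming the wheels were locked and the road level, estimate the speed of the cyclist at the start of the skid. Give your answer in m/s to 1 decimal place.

Deceleration a = μg = 0.3 × 9.8 = 2.940 m/s².
v = √(2a·d) = √(2 × 2.940 × 19.1) = √112.308 = 10.5975 m/s.

Initial speed ≈ 10.6 m/s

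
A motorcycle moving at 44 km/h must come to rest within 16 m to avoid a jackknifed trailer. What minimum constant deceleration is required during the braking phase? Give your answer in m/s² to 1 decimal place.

44 km/h ÷ 3.6 = 12.2222 m/s.
v² = 2a·d ⇒ a = v²/(2d) = 12.2222² / (2 × 16.000) = 149.382 / 32.000 = 4.6682 m/s².

Required deceleration ≈ 4.7 m/s²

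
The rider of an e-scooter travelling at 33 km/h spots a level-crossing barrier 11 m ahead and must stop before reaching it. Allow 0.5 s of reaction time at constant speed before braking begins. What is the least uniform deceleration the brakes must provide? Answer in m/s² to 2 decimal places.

33 km/h ÷ 3.6 = 9.1667 m/s.
Distance covered during reaction = 9.1667 × 0.5 = 4.583 m.
Distance available for braking: 11 − 4.583 = 6.417 m.
v² = 2a·d ⇒ a = v²/(2d) = 9.1667² / (2 × 6.417) = 84.028 / 12.834 = 6.5473 m/s².

Required deceleration ≈ 6.55 m/s²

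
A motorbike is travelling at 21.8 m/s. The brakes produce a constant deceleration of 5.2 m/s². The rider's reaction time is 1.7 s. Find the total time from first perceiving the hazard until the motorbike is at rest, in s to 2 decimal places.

Total time ≈ 5.89 s

Braking time = v/a = 21.8000 / 5.200 = 4.192 s.
Total = 1.7 + 4.192 = 5.892 s.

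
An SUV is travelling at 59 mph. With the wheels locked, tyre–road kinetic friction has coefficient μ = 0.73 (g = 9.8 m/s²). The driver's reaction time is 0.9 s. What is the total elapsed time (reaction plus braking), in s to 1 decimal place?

59 mph × 0.44704 = 26.3754 m/s.
a = μg = 0.73 × 9.8 = 7.154 m/s².
Braking time = v/a = 26.3754 / 7.154 = 3.687 s.
Total = 0.9 + 3.687 = 4.587 s.

Total time ≈ 4.6 s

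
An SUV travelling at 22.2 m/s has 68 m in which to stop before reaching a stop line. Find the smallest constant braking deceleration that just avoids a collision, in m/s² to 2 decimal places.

v² = 2a·d ⇒ a = v²/(2d) = 22.2000² / (2 × 68.000) = 492.840 / 136.000 = 3.6238 m/s².

Required deceleration ≈ 3.62 m/s²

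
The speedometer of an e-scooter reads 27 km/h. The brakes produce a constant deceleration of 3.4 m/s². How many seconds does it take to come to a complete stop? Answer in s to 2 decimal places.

Braking time ≈ 2.21 s

27 km/h ÷ 3.6 = 7.5000 m/s.
Braking time = v/a = 7.5000 / 3.400 = 2.206 s.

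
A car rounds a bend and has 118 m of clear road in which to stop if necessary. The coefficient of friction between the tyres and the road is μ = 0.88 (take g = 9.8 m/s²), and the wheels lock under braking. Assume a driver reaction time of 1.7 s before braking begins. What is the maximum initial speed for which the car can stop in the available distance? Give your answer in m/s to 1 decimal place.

a = μg = 0.88 × 9.8 = 8.624 m/s².
Stopping distance: v·t_r + v²/(2a) = 118 with t_r = 1.7 s and a = 8.624 m/s².
So v² + 29.322 v − 2035.26 = 0.
Positive root: v = −a·t_r + √((a·t_r)² + 2a·d) = −14.661 + √(214.945 + 2035.26) = 32.7753 m/s.

Maximum speed ≈ 32.8 m/s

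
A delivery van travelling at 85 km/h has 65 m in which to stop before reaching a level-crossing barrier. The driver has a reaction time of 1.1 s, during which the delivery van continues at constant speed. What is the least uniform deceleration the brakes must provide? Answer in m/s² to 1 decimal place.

Required deceleration ≈ 7.1 m/s²

85 km/h ÷ 3.6 = 23.6111 m/s.
Distance covered during reaction = 23.6111 × 1.1 = 25.972 m.
Distance available for braking: 65 − 25.972 = 39.028 m.
v² = 2a·d ⇒ a = v²/(2d) = 23.6111² / (2 × 39.028) = 557.484 / 78.056 = 7.1421 m/s².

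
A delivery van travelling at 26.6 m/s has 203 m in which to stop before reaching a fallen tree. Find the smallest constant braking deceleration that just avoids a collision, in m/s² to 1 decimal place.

v² = 2a·d ⇒ a = v²/(2d) = 26.6000² / (2 × 203.000) = 707.560 / 406.000 = 1.7428 m/s².

Required deceleration ≈ 1.7 m/s²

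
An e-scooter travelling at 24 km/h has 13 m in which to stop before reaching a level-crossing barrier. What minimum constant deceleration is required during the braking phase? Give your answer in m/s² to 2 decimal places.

Required deceleration ≈ 1.71 m/s²

24 km/h ÷ 3.6 = 6.6667 m/s.
v² = 2a·d ⇒ a = v²/(2d) = 6.6667² / (2 × 13.000) = 44.445 / 26.000 = 1.7094 m/s².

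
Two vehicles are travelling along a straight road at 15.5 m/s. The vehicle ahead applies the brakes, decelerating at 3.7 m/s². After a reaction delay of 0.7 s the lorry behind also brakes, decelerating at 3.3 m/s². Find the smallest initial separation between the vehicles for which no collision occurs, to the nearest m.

Leader travels v²/(2a_L) = 240.250 / 7.400 = 32.466 m before stopping.
Follower covers v·t_r = 15.5000 × 0.7 = 10.850 m while reacting, then v²/(2a_F) = 240.250 / 6.600 = 36.402 m while braking, for a total of 10.850 + 36.402 = 47.252 m.
Since a_F ≤ a_L and the follower starts braking later, the follower is never slower than the leader, so the closest approach is when both have stopped.
Minimum gap = 47.252 − 32.466 = 14.786 m.

Minimum gap ≈ 15 m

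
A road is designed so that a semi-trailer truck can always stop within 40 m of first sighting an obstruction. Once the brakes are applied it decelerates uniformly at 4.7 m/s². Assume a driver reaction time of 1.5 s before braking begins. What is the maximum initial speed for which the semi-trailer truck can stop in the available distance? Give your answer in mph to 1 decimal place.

Stopping distance: v·t_r + v²/(2a) = 40 with t_r = 1.5 s and a = 4.700 m/s².
So v² + 14.100 v − 376.00 = 0.
Positive root: v = −a·t_r + √((a·t_r)² + 2a·d) = −7.050 + √(49.703 + 376.00) = 13.5826 m/s.
13.5826 m/s ÷ 0.44704 = 30.383 mph.

Maximum speed ≈ 30.4 mph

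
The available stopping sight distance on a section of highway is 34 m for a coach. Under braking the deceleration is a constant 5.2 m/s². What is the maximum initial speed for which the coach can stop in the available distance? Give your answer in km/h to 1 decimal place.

Maximum speed ≈ 67.7 km/h

v²/(2a) = d ⇒ v = √(2 × 5.200 × 34) = √353.60 = 18.8043 m/s.
18.8043 m/s × 3.6 = 67.695 km/h.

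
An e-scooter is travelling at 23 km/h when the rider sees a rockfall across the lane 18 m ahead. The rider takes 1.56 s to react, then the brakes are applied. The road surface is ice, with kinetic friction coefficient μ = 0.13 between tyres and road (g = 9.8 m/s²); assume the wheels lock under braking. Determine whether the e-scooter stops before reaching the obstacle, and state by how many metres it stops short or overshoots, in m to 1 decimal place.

No — it overshoots by 8.0 m

23 km/h ÷ 3.6 = 6.3889 m/s.
a = μg = 0.13 × 9.8 = 1.274 m/s².
Reaction distance = 6.3889 × 1.56 = 9.967 m.
Braking distance = v²/(2a) = 40.818 / 2.548 = 16.020 m.
Total stopping distance = 9.967 + 16.020 = 25.987 m, vs 18 m available — it cannot stop in time and overshoots by 25.987 − 18 = 7.987 m.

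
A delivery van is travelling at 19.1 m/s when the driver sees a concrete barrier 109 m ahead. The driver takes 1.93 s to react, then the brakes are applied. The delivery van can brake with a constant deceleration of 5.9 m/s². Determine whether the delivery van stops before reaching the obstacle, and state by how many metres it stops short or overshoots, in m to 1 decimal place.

Reaction distance = 19.1000 × 1.93 = 36.863 m.
Braking distance = v²/(2a) = 364.810 / 11.800 = 30.916 m.
Total stopping distance = 36.863 + 30.916 = 67.779 m, vs 109 m available — it stops with 109 − 67.779 = 41.221 m to spare.

Yes — it stops 41.2 m short of the obstacle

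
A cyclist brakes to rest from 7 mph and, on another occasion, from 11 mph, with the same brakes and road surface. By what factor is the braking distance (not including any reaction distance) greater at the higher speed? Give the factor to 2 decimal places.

Braking distance d = v²/(2a), so with a fixed, d ∝ v².
Factor = (11/7)² = 1.5714² = 2.4693.

Factor ≈ 2.47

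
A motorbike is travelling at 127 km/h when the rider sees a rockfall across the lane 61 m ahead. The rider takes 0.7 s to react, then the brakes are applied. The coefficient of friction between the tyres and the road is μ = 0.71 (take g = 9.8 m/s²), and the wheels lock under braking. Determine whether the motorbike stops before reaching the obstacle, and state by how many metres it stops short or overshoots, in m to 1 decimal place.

127 km/h ÷ 3.6 = 35.2778 m/s.
a = μg = 0.71 × 9.8 = 6.958 m/s².
Reaction distance = 35.2778 × 0.7 = 24.694 m.
Braking distance = v²/(2a) = 1244.523 / 13.916 = 89.431 m.
Total stopping distance = 24.694 + 89.431 = 114.125 m, vs 61 m available — it cannot stop in time and overshoots by 114.125 − 61 = 53.125 m.

No — it overshoots by 53.1 m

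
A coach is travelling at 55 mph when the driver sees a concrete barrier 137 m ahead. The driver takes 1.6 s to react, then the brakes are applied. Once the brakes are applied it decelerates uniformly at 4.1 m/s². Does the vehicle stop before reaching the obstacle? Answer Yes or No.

55 mph × 0.44704 = 24.5872 m/s.
Reaction distance = 24.5872 × 1.6 = 39.340 m.
Braking distance = v²/(2a) = 604.530 / 8.200 = 73.723 m.
Total stopping distance = 39.340 + 73.723 = 113.063 m, vs 137 m available — it stops with 137 − 113.063 = 23.937 m to spare.

Yes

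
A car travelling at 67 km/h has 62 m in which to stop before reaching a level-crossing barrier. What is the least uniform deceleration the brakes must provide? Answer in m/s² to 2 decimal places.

67 km/h ÷ 3.6 = 18.6111 m/s.
v² = 2a·d ⇒ a = v²/(2d) = 18.6111² / (2 × 62.000) = 346.373 / 124.000 = 2.7933 m/s².

Required deceleration ≈ 2.79 m/s²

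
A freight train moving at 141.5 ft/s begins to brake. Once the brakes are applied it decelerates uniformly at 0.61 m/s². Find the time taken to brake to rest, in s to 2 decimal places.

141.5 ft/s × 0.3048 = 43.1292 m/s.
Braking time = v/a = 43.1292 / 0.610 = 70.704 s.

Braking time ≈ 70.70 s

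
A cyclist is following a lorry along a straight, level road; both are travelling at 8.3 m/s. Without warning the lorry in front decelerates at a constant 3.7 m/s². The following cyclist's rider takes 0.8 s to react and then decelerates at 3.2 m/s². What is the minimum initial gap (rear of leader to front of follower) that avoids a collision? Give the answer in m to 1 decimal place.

Leader travels v²/(2a_L) = 68.890 / 7.400 = 9.309 m before stopping.
Follower covers v·t_r = 8.3000 × 0.8 = 6.640 m while reacting, then v²/(2a_F) = 68.890 / 6.400 = 10.764 m while braking, for a total of 6.640 + 10.764 = 17.404 m.
Since a_F ≤ a_L and the follower starts braking later, the follower is never slower than the leader, so the closest approach is when both have stopped.
Minimum gap = 17.404 − 9.309 = 8.095 m.

Minimum gap ≈ 8.1 m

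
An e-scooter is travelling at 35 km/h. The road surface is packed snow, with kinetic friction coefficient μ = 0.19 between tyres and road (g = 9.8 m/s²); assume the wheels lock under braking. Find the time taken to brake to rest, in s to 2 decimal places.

Braking time ≈ 5.22 s

35 km/h ÷ 3.6 = 9.7222 m/s.
a = μg = 0.19 × 9.8 = 1.862 m/s².
Braking time = v/a = 9.7222 / 1.862 = 5.221 s.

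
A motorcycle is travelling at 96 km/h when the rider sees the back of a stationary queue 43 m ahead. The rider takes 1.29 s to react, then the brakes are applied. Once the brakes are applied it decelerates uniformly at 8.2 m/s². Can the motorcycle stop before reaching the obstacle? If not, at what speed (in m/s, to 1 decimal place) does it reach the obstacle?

No — it strikes the obstacle at 23.9 m/s

96 km/h ÷ 3.6 = 26.6667 m/s.
Reaction distance = 26.6667 × 1.29 = 34.400 m.
Braking distance needed to stop: v²/(2a) = 711.113 / 16.400 = 43.361 m, so total needed = 34.400 + 43.361 = 77.761 m > 43 m — it cannot stop.
Distance remaining when braking begins: 43 − 34.400 = 8.600 m.
v² = v₀² − 2a·d = 711.113 − 2 × 8.200 × 8.600 = 570.073 m²/s².
v = √570.073 = 23.876 m/s.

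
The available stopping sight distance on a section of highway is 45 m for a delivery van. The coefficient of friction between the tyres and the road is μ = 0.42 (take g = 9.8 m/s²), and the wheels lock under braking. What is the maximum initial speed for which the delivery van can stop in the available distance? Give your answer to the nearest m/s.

a = μg = 0.42 × 9.8 = 4.116 m/s².
v²/(2a) = d ⇒ v = √(2 × 4.116 × 45) = √370.44 = 19.2468 m/s.

Maximum speed ≈ 19 m/s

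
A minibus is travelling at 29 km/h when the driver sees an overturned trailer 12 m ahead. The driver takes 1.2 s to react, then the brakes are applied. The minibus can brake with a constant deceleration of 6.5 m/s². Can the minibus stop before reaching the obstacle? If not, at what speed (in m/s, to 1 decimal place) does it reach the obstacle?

No — it strikes the obstacle at 5.9 m/s

29 km/h ÷ 3.6 = 8.0556 m/s.
Reaction distance = 8.0556 × 1.2 = 9.667 m.
Braking distance needed to stop: v²/(2a) = 64.893 / 13.000 = 4.992 m, so total needed = 9.667 + 4.992 = 14.659 m > 12 m — it cannot stop.
Distance remaining when braking begins: 12 − 9.667 = 2.333 m.
v² = v₀² − 2a·d = 64.893 − 2 × 6.500 × 2.333 = 34.564 m²/s².
v = √34.564 = 5.879 m/s.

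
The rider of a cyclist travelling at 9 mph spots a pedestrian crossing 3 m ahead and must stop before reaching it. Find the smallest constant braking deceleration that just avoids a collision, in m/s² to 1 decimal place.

Required deceleration ≈ 2.7 m/s²

9 mph × 0.44704 = 4.0234 m/s.
v² = 2a·d ⇒ a = v²/(2d) = 4.0234² / (2 × 3.000) = 16.188 / 6.000 = 2.6980 m/s².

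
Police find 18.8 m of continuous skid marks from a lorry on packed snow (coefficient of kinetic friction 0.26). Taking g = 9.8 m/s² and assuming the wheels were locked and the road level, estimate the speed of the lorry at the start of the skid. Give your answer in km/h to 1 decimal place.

Initial speed ≈ 35.2 km/h

Deceleration a = μg = 0.26 × 9.8 = 2.548 m/s².
v = √(2a·d) = √(2 × 2.548 × 18.8) = √95.805 = 9.7880 m/s.
= 9.7880 × 3.6 = 35.237 km/h.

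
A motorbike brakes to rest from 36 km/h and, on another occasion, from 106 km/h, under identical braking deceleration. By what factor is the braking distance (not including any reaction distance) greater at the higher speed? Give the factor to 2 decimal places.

Factor ≈ 8.67

Braking distance d = v²/(2a), so with a fixed, d ∝ v².
Factor = (106/36)² = 2.9444² = 8.6695.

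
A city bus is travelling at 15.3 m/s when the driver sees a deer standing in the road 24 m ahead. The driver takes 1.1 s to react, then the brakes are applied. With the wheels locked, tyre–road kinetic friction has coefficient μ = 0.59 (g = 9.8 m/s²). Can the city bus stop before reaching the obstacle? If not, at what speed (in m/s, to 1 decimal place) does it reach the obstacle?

a = μg = 0.59 × 9.8 = 5.782 m/s².
Reaction distance = 15.3000 × 1.1 = 16.830 m.
Braking distance needed to stop: v²/(2a) = 234.090 / 11.564 = 20.243 m, so total needed = 16.830 + 20.243 = 37.073 m > 24 m — it cannot stop.
Distance remaining when braking begins: 24 − 16.830 = 7.170 m.
v² = v₀² − 2a·d = 234.090 − 2 × 5.782 × 7.170 = 151.176 m²/s².
v = √151.176 = 12.295 m/s.

No — it strikes the obstacle at 12.3 m/s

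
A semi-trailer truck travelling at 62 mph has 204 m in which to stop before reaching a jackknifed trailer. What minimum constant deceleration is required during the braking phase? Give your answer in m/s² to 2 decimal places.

Required deceleration ≈ 1.88 m/s²

62 mph × 0.44704 = 27.7165 m/s.
v² = 2a·d ⇒ a = v²/(2d) = 27.7165² / (2 × 204.000) = 768.204 / 408.000 = 1.8829 m/s².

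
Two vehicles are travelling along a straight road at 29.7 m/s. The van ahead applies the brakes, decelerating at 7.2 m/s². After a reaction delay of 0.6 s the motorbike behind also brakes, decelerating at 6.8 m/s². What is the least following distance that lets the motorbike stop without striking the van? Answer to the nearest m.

Leader travels v²/(2a_L) = 882.090 / 14.400 = 61.256 m before stopping.
Follower covers v·t_r = 29.7000 × 0.6 = 17.820 m while reacting, then v²/(2a_F) = 882.090 / 13.600 = 64.860 m while braking, for a total of 17.820 + 64.860 = 82.680 m.
Since a_F ≤ a_L and the follower starts braking later, the follower is never slower than the leader, so the closest approach is when both have stopped.
Minimum gap = 82.680 − 61.256 = 21.424 m.

Minimum gap ≈ 21 m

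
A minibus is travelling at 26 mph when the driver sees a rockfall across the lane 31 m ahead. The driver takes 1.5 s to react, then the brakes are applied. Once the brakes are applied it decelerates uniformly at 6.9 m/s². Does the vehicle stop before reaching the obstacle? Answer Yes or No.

Yes

26 mph × 0.44704 = 11.6230 m/s.
Reaction distance = 11.6230 × 1.5 = 17.434 m.
Braking distance = v²/(2a) = 135.094 / 13.800 = 9.789 m.
Total stopping distance = 17.434 + 9.789 = 27.223 m, vs 31 m available — it stops with 31 − 27.223 = 3.777 m to spare.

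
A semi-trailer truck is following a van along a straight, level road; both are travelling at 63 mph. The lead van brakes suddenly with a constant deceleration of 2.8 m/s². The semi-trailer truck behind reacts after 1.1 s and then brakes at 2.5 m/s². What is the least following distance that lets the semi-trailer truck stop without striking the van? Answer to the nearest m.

63 mph × 0.44704 = 28.1635 m/s.
Leader travels v²/(2a_L) = 793.183 / 5.600 = 141.640 m before stopping.
Follower covers v·t_r = 28.1635 × 1.1 = 30.980 m while reacting, then v²/(2a_F) = 793.183 / 5.000 = 158.637 m while braking, for a total of 30.980 + 158.637 = 189.617 m.
Since a_F ≤ a_L and the follower starts braking later, the follower is never slower than the leader, so the closest approach is when both have stopped.
Minimum gap = 189.617 − 141.640 = 47.977 m.

Minimum gap ≈ 48 m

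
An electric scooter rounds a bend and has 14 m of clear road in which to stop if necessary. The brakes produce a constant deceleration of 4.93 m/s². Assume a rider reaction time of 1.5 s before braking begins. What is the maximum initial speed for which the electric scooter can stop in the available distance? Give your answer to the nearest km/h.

Maximum speed ≈ 23 km/h

Stopping distance: v·t_r + v²/(2a) = 14 with t_r = 1.5 s and a = 4.930 m/s².
So v² + 14.790 v − 138.04 = 0.
Positive root: v = −a·t_r + √((a·t_r)² + 2a·d) = −7.395 + √(54.686 + 138.04) = 6.4876 m/s.
6.4876 m/s × 3.6 = 23.355 km/h.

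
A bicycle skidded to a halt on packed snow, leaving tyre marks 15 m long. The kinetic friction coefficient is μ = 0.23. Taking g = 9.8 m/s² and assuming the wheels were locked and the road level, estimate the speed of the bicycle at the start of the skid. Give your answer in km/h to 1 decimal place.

Initial speed ≈ 29.6 km/h

Deceleration a = μg = 0.23 × 9.8 = 2.254 m/s².
v = √(2a·d) = √(2 × 2.254 × 15) = √67.620 = 8.2231 m/s.
= 8.2231 × 3.6 = 29.603 km/h.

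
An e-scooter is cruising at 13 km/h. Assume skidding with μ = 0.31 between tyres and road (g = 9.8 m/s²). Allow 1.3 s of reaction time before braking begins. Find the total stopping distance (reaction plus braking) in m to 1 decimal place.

Total stopping distance ≈ 6.8 m

13 km/h ÷ 3.6 = 3.6111 m/s.
a = μg = 0.31 × 9.8 = 3.038 m/s².
Reaction distance = v·t_r = 3.6111 × 1.3 = 4.694 m.
Braking distance = v²/(2a) = 3.6111² / (2 × 3.038) = 13.040 / 6.076 = 2.146 m.
Total = 4.694 + 2.146 = 6.840 m.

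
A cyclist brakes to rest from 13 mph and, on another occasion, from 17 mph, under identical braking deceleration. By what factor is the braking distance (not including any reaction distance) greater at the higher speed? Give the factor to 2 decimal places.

Braking distance d = v²/(2a), so with a fixed, d ∝ v².
Factor = (17/13)² = 1.3077² = 1.7101.

Factor ≈ 1.71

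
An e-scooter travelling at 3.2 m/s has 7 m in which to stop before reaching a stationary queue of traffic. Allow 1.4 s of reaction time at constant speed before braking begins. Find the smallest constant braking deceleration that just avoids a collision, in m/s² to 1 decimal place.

Distance covered during reaction = 3.2000 × 1.4 = 4.480 m.
Distance available for braking: 7 − 4.480 = 2.520 m.
v² = 2a·d ⇒ a = v²/(2d) = 3.2000² / (2 × 2.520) = 10.240 / 5.040 = 2.0317 m/s².

Required deceleration ≈ 2.0 m/s²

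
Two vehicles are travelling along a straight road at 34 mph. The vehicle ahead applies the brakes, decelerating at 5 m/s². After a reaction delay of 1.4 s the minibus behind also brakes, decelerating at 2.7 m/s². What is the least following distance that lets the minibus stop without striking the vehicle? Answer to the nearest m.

Minimum gap ≈ 41 m

34 mph × 0.44704 = 15.1994 m/s.
Leader travels v²/(2a_L) = 231.022 / 10.000 = 23.102 m before stopping.
Follower covers v·t_r = 15.1994 × 1.4 = 21.279 m while reacting, then v²/(2a_F) = 231.022 / 5.400 = 42.782 m while braking, for a total of 21.279 + 42.782 = 64.061 m.
Since a_F ≤ a_L and the follower starts braking later, the follower is never slower than the leader, so the closest approach is when both have stopped.
Minimum gap = 64.061 − 23.102 = 40.959 m.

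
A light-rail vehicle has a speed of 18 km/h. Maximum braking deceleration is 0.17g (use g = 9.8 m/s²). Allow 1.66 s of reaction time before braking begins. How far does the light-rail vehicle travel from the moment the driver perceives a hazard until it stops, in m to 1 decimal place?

Total stopping distance ≈ 15.8 m

18 km/h ÷ 3.6 = 5.0000 m/s.
a = 0.17 × 9.8 = 1.666 m/s².
Reaction distance = v·t_r = 5.0000 × 1.66 = 8.300 m.
Braking distance = v²/(2a) = 5.0000² / (2 × 1.666) = 25.000 / 3.332 = 7.503 m.
Total = 8.300 + 7.503 = 15.803 m.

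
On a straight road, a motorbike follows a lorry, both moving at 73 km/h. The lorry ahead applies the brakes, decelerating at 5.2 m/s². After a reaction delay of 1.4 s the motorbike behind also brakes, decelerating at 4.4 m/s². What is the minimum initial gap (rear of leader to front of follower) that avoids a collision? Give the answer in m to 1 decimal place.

73 km/h ÷ 3.6 = 20.2778 m/s.
Leader travels v²/(2a_L) = 411.189 / 10.400 = 39.537 m before stopping.
Follower covers v·t_r = 20.2778 × 1.4 = 28.389 m while reacting, then v²/(2a_F) = 411.189 / 8.800 = 46.726 m while braking, for a total of 28.389 + 46.726 = 75.115 m.
Since a_F ≤ a_L and the follower starts braking later, the follower is never slower than the leader, so the closest approach is when both have stopped.
Minimum gap = 75.115 − 39.537 = 35.578 m.

Minimum gap ≈ 35.6 m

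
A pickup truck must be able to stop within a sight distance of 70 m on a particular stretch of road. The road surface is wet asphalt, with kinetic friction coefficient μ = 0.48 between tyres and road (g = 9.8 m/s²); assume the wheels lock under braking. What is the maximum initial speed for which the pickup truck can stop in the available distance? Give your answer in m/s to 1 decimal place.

Maximum speed ≈ 25.7 m/s

a = μg = 0.48 × 9.8 = 4.704 m/s².
v²/(2a) = d ⇒ v = √(2 × 4.704 × 70) = √658.56 = 25.6624 m/s.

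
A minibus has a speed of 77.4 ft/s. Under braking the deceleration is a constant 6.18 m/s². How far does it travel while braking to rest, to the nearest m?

Braking distance ≈ 45 m

77.4 ft/s × 0.3048 = 23.5915 m/s.
Braking distance = v²/(2a) = 23.5915² / (2 × 6.180) = 556.559 / 12.360 = 45.029 m.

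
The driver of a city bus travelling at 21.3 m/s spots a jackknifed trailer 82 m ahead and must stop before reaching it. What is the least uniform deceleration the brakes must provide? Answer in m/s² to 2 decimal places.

v² = 2a·d ⇒ a = v²/(2d) = 21.3000² / (2 × 82.000) = 453.690 / 164.000 = 2.7664 m/s².

Required deceleration ≈ 2.77 m/s²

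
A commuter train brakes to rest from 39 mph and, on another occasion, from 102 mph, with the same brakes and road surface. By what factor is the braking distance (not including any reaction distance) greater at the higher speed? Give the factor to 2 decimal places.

Factor ≈ 6.84

Braking distance d = v²/(2a), so with a fixed, d ∝ v².
Factor = (102/39)² = 2.6154² = 6.8403.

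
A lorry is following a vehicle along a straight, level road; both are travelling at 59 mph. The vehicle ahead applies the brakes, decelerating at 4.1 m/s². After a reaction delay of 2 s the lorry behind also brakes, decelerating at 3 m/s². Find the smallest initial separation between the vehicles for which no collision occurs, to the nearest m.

Minimum gap ≈ 84 m

59 mph × 0.44704 = 26.3754 m/s.
Leader travels v²/(2a_L) = 695.662 / 8.200 = 84.837 m before stopping.
Follower covers v·t_r = 26.3754 × 2 = 52.751 m while reacting, then v²/(2a_F) = 695.662 / 6.000 = 115.944 m while braking, for a total of 52.751 + 115.944 = 168.695 m.
Since a_F ≤ a_L and the follower starts braking later, the follower is never slower than the leader, so the closest approach is when both have stopped.
Minimum gap = 168.695 − 84.837 = 83.858 m.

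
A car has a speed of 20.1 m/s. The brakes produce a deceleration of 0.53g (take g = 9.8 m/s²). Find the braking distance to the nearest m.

a = 0.53 × 9.8 = 5.194 m/s².
Braking distance = v²/(2a) = 20.1000² / (2 × 5.194) = 404.010 / 10.388 = 38.892 m.

Braking distance ≈ 39 m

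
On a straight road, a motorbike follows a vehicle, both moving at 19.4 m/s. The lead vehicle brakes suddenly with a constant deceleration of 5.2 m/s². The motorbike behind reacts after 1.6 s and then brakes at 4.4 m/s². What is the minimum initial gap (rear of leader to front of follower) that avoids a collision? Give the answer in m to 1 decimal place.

Minimum gap ≈ 37.6 m

Leader travels v²/(2a_L) = 376.360 / 10.400 = 36.188 m before stopping.
Follower covers v·t_r = 19.4000 × 1.6 = 31.040 m while reacting, then v²/(2a_F) = 376.360 / 8.800 = 42.768 m while braking, for a total of 31.040 + 42.768 = 73.808 m.
Since a_F ≤ a_L and the follower starts braking later, the follower is never slower than the leader, so the closest approach is when both have stopped.
Minimum gap = 73.808 − 36.188 = 37.620 m.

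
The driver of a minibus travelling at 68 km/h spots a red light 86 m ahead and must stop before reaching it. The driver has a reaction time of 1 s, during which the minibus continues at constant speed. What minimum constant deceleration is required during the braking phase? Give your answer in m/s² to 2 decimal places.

68 km/h ÷ 3.6 = 18.8889 m/s.
Distance covered during reaction = 18.8889 × 1 = 18.889 m.
Distance available for braking: 86 − 18.889 = 67.111 m.
v² = 2a·d ⇒ a = v²/(2d) = 18.8889² / (2 × 67.111) = 356.791 / 134.222 = 2.6582 m/s².

Required deceleration ≈ 2.66 m/s²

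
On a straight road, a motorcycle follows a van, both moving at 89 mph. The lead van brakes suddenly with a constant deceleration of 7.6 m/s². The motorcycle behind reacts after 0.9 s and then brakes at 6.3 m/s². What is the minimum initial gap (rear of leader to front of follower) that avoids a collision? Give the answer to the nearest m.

Minimum gap ≈ 57 m

89 mph × 0.44704 = 39.7866 m/s.
Leader travels v²/(2a_L) = 1582.974 / 15.200 = 104.143 m before stopping.
Follower covers v·t_r = 39.7866 × 0.9 = 35.808 m while reacting, then v²/(2a_F) = 1582.974 / 12.600 = 125.633 m while braking, for a total of 35.808 + 125.633 = 161.441 m.
Since a_F ≤ a_L and the follower starts braking later, the follower is never slower than the leader, so the closest approach is when both have stopped.
Minimum gap = 161.441 − 104.143 = 57.298 m.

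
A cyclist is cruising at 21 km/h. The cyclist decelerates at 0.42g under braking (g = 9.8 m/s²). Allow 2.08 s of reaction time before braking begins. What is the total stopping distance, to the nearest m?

21 km/h ÷ 3.6 = 5.8333 m/s.
a = 0.42 × 9.8 = 4.116 m/s².
Reaction distance = v·t_r = 5.8333 × 2.08 = 12.133 m.
Braking distance = v²/(2a) = 5.8333² / (2 × 4.116) = 34.027 / 8.232 = 4.134 m.
Total = 12.133 + 4.134 = 16.267 m.

Total stopping distance ≈ 16 m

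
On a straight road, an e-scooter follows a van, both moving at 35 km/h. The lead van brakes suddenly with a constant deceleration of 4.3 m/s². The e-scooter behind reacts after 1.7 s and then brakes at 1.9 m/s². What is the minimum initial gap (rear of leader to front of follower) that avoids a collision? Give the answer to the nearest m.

Minimum gap ≈ 30 m

35 km/h ÷ 3.6 = 9.7222 m/s.
Leader travels v²/(2a_L) = 94.521 / 8.600 = 10.991 m before stopping.
Follower covers v·t_r = 9.7222 × 1.7 = 16.528 m while reacting, then v²/(2a_F) = 94.521 / 3.800 = 24.874 m while braking, for a total of 16.528 + 24.874 = 41.402 m.
Since a_F ≤ a_L and the follower starts braking later, the follower is never slower than the leader, so the closest approach is when both have stopped.
Minimum gap = 41.402 − 10.991 = 30.411 m.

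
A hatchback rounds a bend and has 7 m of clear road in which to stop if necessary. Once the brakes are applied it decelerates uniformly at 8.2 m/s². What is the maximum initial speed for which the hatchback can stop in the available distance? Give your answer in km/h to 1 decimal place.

v²/(2a) = d ⇒ v = √(2 × 8.200 × 7) = √114.80 = 10.7145 m/s.
10.7145 m/s × 3.6 = 38.572 km/h.

Maximum speed ≈ 38.6 km/h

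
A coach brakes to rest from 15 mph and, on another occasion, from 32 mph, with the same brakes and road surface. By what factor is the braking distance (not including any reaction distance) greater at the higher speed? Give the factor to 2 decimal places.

Factor ≈ 4.55

Braking distance d = v²/(2a), so with a fixed, d ∝ v².
Factor = (32/15)² = 2.1333² = 4.5510.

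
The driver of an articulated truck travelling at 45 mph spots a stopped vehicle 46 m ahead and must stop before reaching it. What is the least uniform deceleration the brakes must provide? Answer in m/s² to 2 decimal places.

45 mph × 0.44704 = 20.1168 m/s.
v² = 2a·d ⇒ a = v²/(2d) = 20.1168² / (2 × 46.000) = 404.686 / 92.000 = 4.3988 m/s².

Required deceleration ≈ 4.40 m/s²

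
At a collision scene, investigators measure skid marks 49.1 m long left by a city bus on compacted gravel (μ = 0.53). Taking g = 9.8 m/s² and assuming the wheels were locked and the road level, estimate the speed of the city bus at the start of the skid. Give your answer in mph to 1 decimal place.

Initial speed ≈ 50.5 mph

Deceleration a = μg = 0.53 × 9.8 = 5.194 m/s².
v = √(2a·d) = √(2 × 5.194 × 49.1) = √510.051 = 22.5843 m/s.
= 22.5843 ÷ 0.44704 = 50.520 mph.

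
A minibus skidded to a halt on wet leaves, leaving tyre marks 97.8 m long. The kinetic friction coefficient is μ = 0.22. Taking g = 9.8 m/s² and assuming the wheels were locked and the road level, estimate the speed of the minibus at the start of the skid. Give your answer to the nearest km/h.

Initial speed ≈ 74 km/h

Deceleration a = μg = 0.22 × 9.8 = 2.156 m/s².
v = √(2a·d) = √(2 × 2.156 × 97.8) = √421.714 = 20.5357 m/s.
= 20.5357 × 3.6 = 73.929 km/h.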